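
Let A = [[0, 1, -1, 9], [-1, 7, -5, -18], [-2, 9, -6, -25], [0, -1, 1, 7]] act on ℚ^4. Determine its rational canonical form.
The invariant factors of A (the non-unit diagonal entries of the Smith normal form of xI - A over ℚ[x]) are (x - 2)^2(x^2 - 4x - 4), each dividing the next. The characteristic polynomial is their product, (x - 2)^2(x^2 - 4x - 4).

The rational canonical form is the block-diagonal matrix of companion matrices C(f_i):
R = [[0, 0, 0, 16], [1, 0, 0, 0], [0, 1, 0, -16], [0, 0, 1, 8]].

Note the characteristic polynomial does not split into linear factors over ℚ, so A has no Jordan form over ℚ; the rational canonical form exists over any field.

R = [[0, 0, 0, 16], [1, 0, 0, 0], [0, 1, 0, -16], [0, 0, 1, 8]]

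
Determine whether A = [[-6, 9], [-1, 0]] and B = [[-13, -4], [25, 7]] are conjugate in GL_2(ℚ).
Yes.

Two matrices over a field are similar if and only if they have the same invariant factors.

Both A and B have characteristic polynomial (x + 3)^2 and minimal polynomial (x + 3)^2. Computing further, both have invariant factors (x + 3)^2. Hence A and B are similar.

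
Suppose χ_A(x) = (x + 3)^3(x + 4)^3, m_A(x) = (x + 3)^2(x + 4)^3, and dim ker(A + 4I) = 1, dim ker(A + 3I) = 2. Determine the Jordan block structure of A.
Jordan blocks: (-4, 3), (-3, 2), (-3, 1)

λ = -4: algebraic multiplicity 3 (exponent in χ_A), largest block size 3 (exponent in m_A), 1 block (geometric multiplicity). This forces block sizes [3].
λ = -3: algebraic multiplicity 3 (exponent in χ_A), largest block size 2 (exponent in m_A), 2 blocks (geometric multiplicity). These force block sizes [2, 1].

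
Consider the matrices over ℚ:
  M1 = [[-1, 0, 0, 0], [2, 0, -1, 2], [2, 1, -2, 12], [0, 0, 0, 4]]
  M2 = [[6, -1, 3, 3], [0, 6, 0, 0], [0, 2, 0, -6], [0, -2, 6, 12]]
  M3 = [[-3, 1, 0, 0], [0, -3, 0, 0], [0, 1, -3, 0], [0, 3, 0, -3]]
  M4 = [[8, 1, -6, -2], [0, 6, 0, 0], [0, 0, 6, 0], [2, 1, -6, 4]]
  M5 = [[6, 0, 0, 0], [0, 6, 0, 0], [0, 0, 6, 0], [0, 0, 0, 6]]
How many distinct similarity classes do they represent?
Characteristic polynomials: χ_{M1} = (x - 4)(x + 1)^3, χ_{M2} = (x - 6)^4, χ_{M3} = (x + 3)^4, χ_{M4} = (x - 6)^4, χ_{M5} = (x - 6)^4.

{M1}: invariant factors x + 1, (x - 4)(x + 1)^2.

{M2, M4}: invariant factors x - 6, x - 6, (x - 6)^2.

{M3}: invariant factors x + 3, x + 3, (x + 3)^2.

{M5}: invariant factors x - 6, x - 6, x - 6, x - 6.

Matrices are similar if and only if their invariant-factor lists agree; the partition into similarity classes is {M1}, {M2, M4}, {M3}, {M5}.

4 classes: {M1}, {M2, M4}, {M3}, {M5}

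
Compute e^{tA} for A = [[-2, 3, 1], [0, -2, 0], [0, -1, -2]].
A has Jordan form J = [[-2, 1, 0], [0, -2, 1], [0, 0, -2]] with A = PJP^{-1}, so e^{tA} = P e^{tJ} P^{-1}.

For a Jordan block J_k(λ), e^{tJ_k(λ)} = e^{λt} · (I + tN + t^2 N^2/2! + ... + t^{k-1} N^{k-1}/(k-1)!) where N is the nilpotent superdiagonal part.

Assembling the blocks and conjugating back gives the entries of e^{tA} as shown above.

e^{tA} = [[e^{-2*t}, t*(6 - t)*e^{-2*t}/2, t*e^{-2*t}], [0, e^{-2*t}, 0], [0, -t*e^{-2*t}, e^{-2*t}]]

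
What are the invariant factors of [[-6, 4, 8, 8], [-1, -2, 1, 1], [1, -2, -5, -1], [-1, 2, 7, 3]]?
The Jordan structure of A has elementary divisors (x + 4)^2, (x + 4), (x - 2). Arranging the block sizes at each eigenvalue in decreasing order and taking row products gives the invariant factors.

Invariant factors (smallest first, each dividing the next): x + 4, (x - 2)(x + 4)^2.

Check: the last factor (x - 2)(x + 4)^2 is the minimal polynomial, and the product (x - 2)(x + 4)^3 is the characteristic polynomial.

x + 4, (x - 2)(x + 4)^2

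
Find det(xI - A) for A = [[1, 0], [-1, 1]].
χ_A(x) = (x - 1)^2

xI - A = [[x - 1, 0], [1, x - 1]].

Expanding det(xI - A) along the first row:
det(xI - A) = + (x - 1)·det([[x - 1]]) - (0)·det([[1]]).

Evaluating gives χ_A(x) = x^2 - 2x + 1 = (x - 1)^2.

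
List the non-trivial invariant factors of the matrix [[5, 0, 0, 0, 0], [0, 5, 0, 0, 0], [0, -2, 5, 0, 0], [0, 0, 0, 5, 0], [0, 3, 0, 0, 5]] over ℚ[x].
The Jordan structure of A has elementary divisors (x - 5)^2, (x - 5), (x - 5), (x - 5). Arranging the block sizes at each eigenvalue in decreasing order and taking row products gives the invariant factors.

Invariant factors (smallest first, each dividing the next): x - 5, x - 5, x - 5, (x - 5)^2.

Check: the last factor (x - 5)^2 is the minimal polynomial, and the product (x - 5)^5 is the characteristic polynomial.

x - 5, x - 5, x - 5, (x - 5)^2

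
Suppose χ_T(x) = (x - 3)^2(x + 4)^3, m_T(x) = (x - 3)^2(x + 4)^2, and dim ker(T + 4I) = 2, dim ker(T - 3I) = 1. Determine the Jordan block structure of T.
λ = -4: algebraic multiplicity 3 (exponent in χ_T), largest block size 2 (exponent in m_T), 2 blocks (geometric multiplicity). These force block sizes [2, 1].
λ = 3: algebraic multiplicity 2 (exponent in χ_T), largest block size 2 (exponent in m_T), 1 block (geometric multiplicity). This forces block sizes [2].

Jordan blocks: (-4, 2), (-4, 1), (3, 2)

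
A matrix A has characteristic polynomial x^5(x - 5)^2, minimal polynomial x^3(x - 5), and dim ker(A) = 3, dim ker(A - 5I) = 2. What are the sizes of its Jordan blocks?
λ = 0: algebraic multiplicity 5 (exponent in χ_A), largest block size 3 (exponent in m_A), 3 blocks (geometric multiplicity). These force block sizes [3, 1, 1].
λ = 5: algebraic multiplicity 2 (exponent in χ_A), largest block size 1 (exponent in m_A), 2 blocks (geometric multiplicity). These force block sizes [1, 1].

Jordan blocks: (0, 3), (0, 1), (0, 1), (5, 1), (5, 1)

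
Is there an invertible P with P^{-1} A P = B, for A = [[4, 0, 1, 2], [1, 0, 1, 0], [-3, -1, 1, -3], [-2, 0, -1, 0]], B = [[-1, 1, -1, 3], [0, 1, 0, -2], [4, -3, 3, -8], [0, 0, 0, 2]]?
Two matrices over a field are similar if and only if they have the same invariant factors.

Both A and B have characteristic polynomial (x - 2)(x - 1)^3 and minimal polynomial (x - 2)(x - 1)^3. Computing further, both have invariant factors (x - 2)(x - 1)^3. Hence A and B are similar.

Yes.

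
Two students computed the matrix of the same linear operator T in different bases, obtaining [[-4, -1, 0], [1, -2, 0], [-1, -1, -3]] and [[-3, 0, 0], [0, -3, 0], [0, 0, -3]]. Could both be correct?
No.

Both have characteristic polynomial (x + 3)^3, but the minimal polynomial of A is (x + 3)^2 while the minimal polynomial of B is x + 3. The minimal polynomial is a similarity invariant, so A and B are not similar.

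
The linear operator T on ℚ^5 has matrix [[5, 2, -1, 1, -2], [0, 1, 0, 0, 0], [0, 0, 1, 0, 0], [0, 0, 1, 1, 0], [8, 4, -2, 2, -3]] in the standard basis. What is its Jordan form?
J = [[1, 1, 0, 0, 0], [0, 1, 1, 0, 0], [0, 0, 1, 0, 0], [0, 0, 0, 1, 0], [0, 0, 0, 0, 1]]

The characteristic polynomial is det(xI - A) = (x - 1)^5, so the eigenvalues are 1 (algebraic multiplicity 5).

For λ = 1: rank(A - I) = 2, rank((A - I)^2) = 1, rank((A - I)^3) = 0. The eigenspace has dimension 5 - 2 = 3, so there are 3 Jordan blocks; the rank sequence gives block sizes [3, 1, 1].

Assembling the blocks gives the Jordan form J above.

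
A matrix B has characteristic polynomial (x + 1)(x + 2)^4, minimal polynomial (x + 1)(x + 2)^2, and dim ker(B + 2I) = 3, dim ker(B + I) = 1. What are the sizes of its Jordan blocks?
Jordan blocks: (-2, 2), (-2, 1), (-2, 1), (-1, 1)

λ = -2: algebraic multiplicity 4 (exponent in χ_B), largest block size 2 (exponent in m_B), 3 blocks (geometric multiplicity). These force block sizes [2, 1, 1].
λ = -1: algebraic multiplicity 1 (exponent in χ_B), largest block size 1 (exponent in m_B), 1 block (geometric multiplicity). This forces block sizes [1].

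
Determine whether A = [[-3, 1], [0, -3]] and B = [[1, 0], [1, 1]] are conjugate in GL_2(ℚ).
trace(A) = -6 but trace(B) = 2. The trace is a similarity invariant, so A and B are not similar.

No.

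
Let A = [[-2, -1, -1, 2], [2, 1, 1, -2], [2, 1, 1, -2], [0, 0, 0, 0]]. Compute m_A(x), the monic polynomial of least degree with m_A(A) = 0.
m_A(x) = x^2

The characteristic polynomial factors as x^4. The minimal polynomial is ∏(x - λ)^{k_λ} where k_λ is the size of the largest Jordan block at λ.

For λ = 0: rank(A) = 1, and the largest Jordan block has size 2 (the smallest k with rank(A^k) = rank(A^(k+1))).

So m_A(x) = x^2.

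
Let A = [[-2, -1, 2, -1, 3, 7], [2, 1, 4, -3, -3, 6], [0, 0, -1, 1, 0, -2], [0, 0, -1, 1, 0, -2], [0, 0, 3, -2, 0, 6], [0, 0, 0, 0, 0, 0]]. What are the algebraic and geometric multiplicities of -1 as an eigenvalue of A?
algebraic multiplicity 1, geometric multiplicity 1

The characteristic polynomial is x^5(x + 1), so the factor x + 1 appears with exponent 1: the algebraic multiplicity is 1.

rank(A + I) = 5, so the eigenspace has dimension 6 - 5 = 1: the geometric multiplicity is 1.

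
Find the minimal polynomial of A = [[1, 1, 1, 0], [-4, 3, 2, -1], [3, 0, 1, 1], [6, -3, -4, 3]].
m_A(x) = (x - 2)^2

The characteristic polynomial factors as (x - 2)^4. The minimal polynomial is ∏(x - λ)^{k_λ} where k_λ is the size of the largest Jordan block at λ.

For λ = 2: rank(A - 2I) = 2, and the largest Jordan block has size 2 (the smallest k with rank((A - 2I)^k) = rank((A - 2I)^(k+1))).

So m_A(x) = (x - 2)^2.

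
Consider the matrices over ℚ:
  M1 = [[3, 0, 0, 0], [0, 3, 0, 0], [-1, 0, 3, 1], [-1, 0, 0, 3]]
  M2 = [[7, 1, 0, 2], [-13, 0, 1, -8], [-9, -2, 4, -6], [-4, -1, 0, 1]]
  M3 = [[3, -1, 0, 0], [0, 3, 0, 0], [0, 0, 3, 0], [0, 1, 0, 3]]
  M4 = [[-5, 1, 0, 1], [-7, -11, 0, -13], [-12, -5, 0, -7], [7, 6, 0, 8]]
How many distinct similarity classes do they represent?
3 classes: {M1, M2}, {M3}, {M4}

Characteristic polynomials: χ_{M1} = (x - 3)^4, χ_{M2} = (x - 3)^4, χ_{M3} = (x - 3)^4, χ_{M4} = x(x - 2)(x + 5)^2.

{M1, M2}: invariant factors x - 3, (x - 3)^3.

{M3}: invariant factors x - 3, x - 3, (x - 3)^2.

{M4}: invariant factors x(x - 2)(x + 5)^2.

Matrices are similar if and only if their invariant-factor lists agree; the partition into similarity classes is {M1, M2}, {M3}, {M4}.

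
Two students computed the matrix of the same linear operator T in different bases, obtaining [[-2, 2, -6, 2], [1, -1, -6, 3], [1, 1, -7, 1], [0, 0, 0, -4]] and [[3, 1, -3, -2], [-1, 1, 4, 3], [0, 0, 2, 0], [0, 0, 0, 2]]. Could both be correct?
trace(A) = -14 but trace(B) = 8. The trace is a similarity invariant, so A and B are not similar.

No.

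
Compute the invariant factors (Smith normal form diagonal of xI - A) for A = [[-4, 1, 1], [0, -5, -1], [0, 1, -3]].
x + 4, (x + 4)^2

The Jordan structure of A has elementary divisors (x + 4)^2, (x + 4). Arranging the block sizes at each eigenvalue in decreasing order and taking row products gives the invariant factors.

Invariant factors (smallest first, each dividing the next): x + 4, (x + 4)^2.

Check: the last factor (x + 4)^2 is the minimal polynomial, and the product (x + 4)^3 is the characteristic polynomial.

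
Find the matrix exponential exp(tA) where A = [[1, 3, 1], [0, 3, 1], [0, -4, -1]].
e^{tA} = [[e^{t}, t*(t + 3)*e^{t}, t*(t + 2)*e^{t}/2], [0, (2*t + 1)*e^{t}, t*e^{t}], [0, -4*t*e^{t}, (1 - 2*t)*e^{t}]]

A has Jordan form J = [[1, 1, 0], [0, 1, 1], [0, 0, 1]] with A = PJP^{-1}, so e^{tA} = P e^{tJ} P^{-1}.

For a Jordan block J_k(λ), e^{tJ_k(λ)} = e^{λt} · (I + tN + t^2 N^2/2! + ... + t^{k-1} N^{k-1}/(k-1)!) where N is the nilpotent superdiagonal part.

Assembling the blocks and conjugating back gives the entries of e^{tA} as shown above.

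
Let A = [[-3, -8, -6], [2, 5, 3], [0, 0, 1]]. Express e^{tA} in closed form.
A has Jordan form J = [[1, 1, 0], [0, 1, 0], [0, 0, 1]] with A = PJP^{-1}, so e^{tA} = P e^{tJ} P^{-1}.

For a Jordan block J_k(λ), e^{tJ_k(λ)} = e^{λt} · (I + tN + t^2 N^2/2! + ... + t^{k-1} N^{k-1}/(k-1)!) where N is the nilpotent superdiagonal part.

Assembling the blocks and conjugating back gives the entries of e^{tA} as shown above.

e^{tA} = [[(1 - 4*t)*e^{t}, -8*t*e^{t}, -6*t*e^{t}], [2*t*e^{t}, (4*t + 1)*e^{t}, 3*t*e^{t}], [0, 0, e^{t}]]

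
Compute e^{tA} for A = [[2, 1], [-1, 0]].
e^{tA} = [[(t + 1)*e^{t}, t*e^{t}], [-t*e^{t}, (1 - t)*e^{t}]]

A has Jordan form J = [[1, 1], [0, 1]] with A = PJP^{-1}, so e^{tA} = P e^{tJ} P^{-1}.

For a Jordan block J_k(λ), e^{tJ_k(λ)} = e^{λt} · (I + tN + t^2 N^2/2! + ... + t^{k-1} N^{k-1}/(k-1)!) where N is the nilpotent superdiagonal part.

Assembling the blocks and conjugating back gives the entries of e^{tA} as shown above.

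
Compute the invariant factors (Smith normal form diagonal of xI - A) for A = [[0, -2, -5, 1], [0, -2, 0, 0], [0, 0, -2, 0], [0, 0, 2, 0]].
The Jordan structure of A has elementary divisors (x + 2), (x + 2), x^2. Arranging the block sizes at each eigenvalue in decreasing order and taking row products gives the invariant factors.

Invariant factors (smallest first, each dividing the next): x + 2, x^2(x + 2).

Check: the last factor x^2(x + 2) is the minimal polynomial, and the product x^2(x + 2)^2 is the characteristic polynomial.

x + 2, x^2(x + 2)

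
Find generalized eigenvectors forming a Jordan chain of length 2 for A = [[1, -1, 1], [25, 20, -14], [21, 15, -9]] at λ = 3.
v_1 = [[0, 5, 6]]^T, v_2 = [[1, 1, 3]]^T

We seek v_1 ∈ ker((A - 3I)^2) \ ker(A - 3I), then set v_{i+1} = (A - 3I) v_i.

One such chain is v_1 = [[0, 5, 6]]^T, v_2 = [[1, 1, 3]]^T. Check: (A - 3I) v_2 = [[0, 0, 0]]^T = 0.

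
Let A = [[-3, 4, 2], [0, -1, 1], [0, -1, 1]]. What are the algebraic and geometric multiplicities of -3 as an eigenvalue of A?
The characteristic polynomial is x^2(x + 3), so the factor x + 3 appears with exponent 1: the algebraic multiplicity is 1.

rank(A + 3I) = 2, so the eigenspace has dimension 3 - 2 = 1: the geometric multiplicity is 1.

algebraic multiplicity 1, geometric multiplicity 1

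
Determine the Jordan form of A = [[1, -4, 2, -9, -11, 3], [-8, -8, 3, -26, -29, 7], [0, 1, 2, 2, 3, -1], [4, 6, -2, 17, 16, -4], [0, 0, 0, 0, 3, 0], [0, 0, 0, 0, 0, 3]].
The characteristic polynomial is det(xI - A) = (x - 3)^6, so the eigenvalues are 3 (algebraic multiplicity 6).

For λ = 3: rank(A - 3I) = 2, rank((A - 3I)^2) = 0. The eigenspace has dimension 6 - 2 = 4, so there are 4 Jordan blocks; the rank sequence gives block sizes [2, 2, 1, 1].

Assembling the blocks gives the Jordan form J above.

J = [[3, 1, 0, 0, 0, 0], [0, 3, 0, 0, 0, 0], [0, 0, 3, 1, 0, 0], [0, 0, 0, 3, 0, 0], [0, 0, 0, 0, 3, 0], [0, 0, 0, 0, 0, 3]]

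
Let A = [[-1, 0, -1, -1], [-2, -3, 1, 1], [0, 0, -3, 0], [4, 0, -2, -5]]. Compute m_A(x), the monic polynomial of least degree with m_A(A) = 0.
The characteristic polynomial factors as (x + 3)^4. The minimal polynomial is ∏(x - λ)^{k_λ} where k_λ is the size of the largest Jordan block at λ.

For λ = -3: rank(A + 3I) = 1, and the largest Jordan block has size 2 (the smallest k with rank((A + 3I)^k) = rank((A + 3I)^(k+1))).

So m_A(x) = (x + 3)^2.

m_A(x) = (x + 3)^2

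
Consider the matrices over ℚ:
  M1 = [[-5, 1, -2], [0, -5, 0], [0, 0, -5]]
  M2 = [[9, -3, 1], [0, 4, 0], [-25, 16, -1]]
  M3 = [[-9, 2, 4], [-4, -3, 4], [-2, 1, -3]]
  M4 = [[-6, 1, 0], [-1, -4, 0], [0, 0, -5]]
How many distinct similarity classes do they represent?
2 classes: {M1, M3, M4}, {M2}

Characteristic polynomials: χ_{M1} = (x + 5)^3, χ_{M2} = (x - 4)^3, χ_{M3} = (x + 5)^3, χ_{M4} = (x + 5)^3.

{M1, M3, M4}: invariant factors x + 5, (x + 5)^2.

{M2}: invariant factors (x - 4)^3.

Matrices are similar if and only if their invariant-factor lists agree; the partition into similarity classes is {M1, M3, M4}, {M2}.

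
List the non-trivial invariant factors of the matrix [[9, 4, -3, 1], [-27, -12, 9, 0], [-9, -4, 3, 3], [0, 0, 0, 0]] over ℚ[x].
x^2, x^2

The Jordan structure of A has elementary divisors x^2, x^2. Arranging the block sizes at each eigenvalue in decreasing order and taking row products gives the invariant factors.

Invariant factors (smallest first, each dividing the next): x^2, x^2.

Check: the last factor x^2 is the minimal polynomial, and the product x^4 is the characteristic polynomial.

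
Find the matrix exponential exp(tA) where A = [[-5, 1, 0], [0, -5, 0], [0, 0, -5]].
A has Jordan form J = [[-5, 1, 0], [0, -5, 0], [0, 0, -5]] with A = PJP^{-1}, so e^{tA} = P e^{tJ} P^{-1}.

For a Jordan block J_k(λ), e^{tJ_k(λ)} = e^{λt} · (I + tN + t^2 N^2/2! + ... + t^{k-1} N^{k-1}/(k-1)!) where N is the nilpotent superdiagonal part.

Assembling the blocks and conjugating back gives the entries of e^{tA} as shown above.

e^{tA} = [[e^{-5*t}, t*e^{-5*t}, 0], [0, e^{-5*t}, 0], [0, 0, e^{-5*t}]]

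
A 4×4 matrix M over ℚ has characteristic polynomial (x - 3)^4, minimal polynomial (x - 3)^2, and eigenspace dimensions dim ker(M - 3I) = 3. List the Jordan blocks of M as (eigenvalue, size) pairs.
Jordan blocks: (3, 2), (3, 1), (3, 1)

λ = 3: algebraic multiplicity 4 (exponent in χ_M), largest block size 2 (exponent in m_M), 3 blocks (geometric multiplicity). These force block sizes [2, 1, 1].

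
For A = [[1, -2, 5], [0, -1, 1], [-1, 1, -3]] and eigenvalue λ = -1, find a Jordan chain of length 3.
We seek v_1 ∈ ker((A + I)^3) \ ker((A + I)^2), then set v_{i+1} = (A + I) v_i.

One such chain is v_1 = [[0, 1, 0]]^T, v_2 = [[-2, 0, 1]]^T, v_3 = [[1, 1, 0]]^T. Check: (A + I) v_3 = [[0, 0, 0]]^T = 0.

v_1 = [[0, 1, 0]]^T, v_2 = [[-2, 0, 1]]^T, v_3 = [[1, 1, 0]]^T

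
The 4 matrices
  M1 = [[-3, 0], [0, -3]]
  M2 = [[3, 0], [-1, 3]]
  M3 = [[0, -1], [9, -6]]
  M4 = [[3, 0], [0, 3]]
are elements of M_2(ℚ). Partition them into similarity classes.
Characteristic polynomials: χ_{M1} = (x + 3)^2, χ_{M2} = (x - 3)^2, χ_{M3} = (x + 3)^2, χ_{M4} = (x - 3)^2.

{M1}: invariant factors x + 3, x + 3.

{M2}: invariant factors (x - 3)^2.

{M3}: invariant factors (x + 3)^2.

{M4}: invariant factors x - 3, x - 3.

Matrices are similar if and only if their invariant-factor lists agree; the partition into similarity classes is {M1}, {M2}, {M3}, {M4}.

4 classes: {M1}, {M2}, {M3}, {M4}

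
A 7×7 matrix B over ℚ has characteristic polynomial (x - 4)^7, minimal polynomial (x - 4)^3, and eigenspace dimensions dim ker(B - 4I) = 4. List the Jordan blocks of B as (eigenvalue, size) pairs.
Jordan blocks: (4, 3), (4, 2), (4, 1), (4, 1)

λ = 4: algebraic multiplicity 7 (exponent in χ_B), largest block size 3 (exponent in m_B), 4 blocks (geometric multiplicity). These force block sizes [3, 2, 1, 1].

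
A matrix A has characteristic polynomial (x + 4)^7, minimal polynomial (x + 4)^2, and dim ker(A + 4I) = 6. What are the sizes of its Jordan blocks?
λ = -4: algebraic multiplicity 7 (exponent in χ_A), largest block size 2 (exponent in m_A), 6 blocks (geometric multiplicity). These force block sizes [2, 1, 1, 1, 1, 1].

Jordan blocks: (-4, 2), (-4, 1), (-4, 1), (-4, 1), (-4, 1), (-4, 1)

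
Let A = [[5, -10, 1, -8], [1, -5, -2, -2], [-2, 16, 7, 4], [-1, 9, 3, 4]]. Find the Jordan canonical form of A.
The characteristic polynomial is det(xI - A) = (x - 3)^3(x - 2), so the eigenvalues are 2 (algebraic multiplicity 1), 3 (algebraic multiplicity 3).

For λ = 2: algebraic multiplicity 1 gives one 1×1 block.

For λ = 3: rank(A - 3I) = 3, rank((A - 3I)^2) = 2, rank((A - 3I)^3) = 1. The eigenspace has dimension 4 - 3 = 1, so there is 1 Jordan block; the rank sequence gives block sizes [3].

Assembling the blocks gives the Jordan form J above.

J = [[2, 0, 0, 0], [0, 3, 1, 0], [0, 0, 3, 1], [0, 0, 0, 3]]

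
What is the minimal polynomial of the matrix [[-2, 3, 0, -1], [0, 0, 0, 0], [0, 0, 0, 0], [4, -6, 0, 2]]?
The characteristic polynomial factors as x^4. The minimal polynomial is ∏(x - λ)^{k_λ} where k_λ is the size of the largest Jordan block at λ.

For λ = 0: rank(A) = 1, and the largest Jordan block has size 2 (the smallest k with rank(A^k) = rank(A^(k+1))).

So m_A(x) = x^2.

m_A(x) = x^2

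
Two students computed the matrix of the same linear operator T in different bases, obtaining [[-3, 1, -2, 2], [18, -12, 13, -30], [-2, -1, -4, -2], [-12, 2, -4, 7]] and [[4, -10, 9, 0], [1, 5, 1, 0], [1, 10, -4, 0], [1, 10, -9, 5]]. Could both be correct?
No.

trace(A) = -12 but trace(B) = 10. The trace is a similarity invariant, so A and B are not similar.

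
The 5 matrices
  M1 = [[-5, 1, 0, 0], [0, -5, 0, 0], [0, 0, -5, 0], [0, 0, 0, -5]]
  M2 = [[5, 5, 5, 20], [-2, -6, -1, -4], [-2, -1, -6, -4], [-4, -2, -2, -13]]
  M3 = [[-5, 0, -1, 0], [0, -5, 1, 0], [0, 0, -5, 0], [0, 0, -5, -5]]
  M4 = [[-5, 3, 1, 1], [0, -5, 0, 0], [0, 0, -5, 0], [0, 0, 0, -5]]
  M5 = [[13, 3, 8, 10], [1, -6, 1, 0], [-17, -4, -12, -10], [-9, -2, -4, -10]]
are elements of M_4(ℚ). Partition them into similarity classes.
Characteristic polynomials: χ_{M1} = (x + 5)^4, χ_{M2} = (x + 5)^4, χ_{M3} = (x + 5)^4, χ_{M4} = (x + 5)^4, χ_{M5} = x(x + 5)^3.

{M1, M2, M3, M4}: invariant factors x + 5, x + 5, (x + 5)^2.

{M5}: invariant factors x(x + 5)^3.

Matrices are similar if and only if their invariant-factor lists agree; the partition into similarity classes is {M1, M2, M3, M4}, {M5}.

2 classes: {M1, M2, M3, M4}, {M5}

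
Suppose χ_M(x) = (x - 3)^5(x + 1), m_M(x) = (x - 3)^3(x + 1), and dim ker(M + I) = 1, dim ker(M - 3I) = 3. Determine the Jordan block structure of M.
Jordan blocks: (-1, 1), (3, 3), (3, 1), (3, 1)

λ = -1: algebraic multiplicity 1 (exponent in χ_M), largest block size 1 (exponent in m_M), 1 block (geometric multiplicity). This forces block sizes [1].
λ = 3: algebraic multiplicity 5 (exponent in χ_M), largest block size 3 (exponent in m_M), 3 blocks (geometric multiplicity). These force block sizes [3, 1, 1].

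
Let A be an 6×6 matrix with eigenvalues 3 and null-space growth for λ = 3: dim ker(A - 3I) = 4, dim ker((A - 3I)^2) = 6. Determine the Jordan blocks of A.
λ = 3: successive nullity increments [4, 2] count blocks of size ≥ k; block sizes are [2, 2, 1, 1].

Jordan blocks: (3, 2), (3, 2), (3, 1), (3, 1)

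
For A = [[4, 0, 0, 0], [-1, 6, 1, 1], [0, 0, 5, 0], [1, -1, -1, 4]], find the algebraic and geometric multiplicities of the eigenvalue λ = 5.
algebraic multiplicity 3, geometric multiplicity 2

The characteristic polynomial is (x - 5)^3(x - 4), so the factor x - 5 appears with exponent 3: the algebraic multiplicity is 3.

rank(A - 5I) = 2, so the eigenspace has dimension 4 - 2 = 2: the geometric multiplicity is 2.

Since 2 < 3, A is not diagonalizable.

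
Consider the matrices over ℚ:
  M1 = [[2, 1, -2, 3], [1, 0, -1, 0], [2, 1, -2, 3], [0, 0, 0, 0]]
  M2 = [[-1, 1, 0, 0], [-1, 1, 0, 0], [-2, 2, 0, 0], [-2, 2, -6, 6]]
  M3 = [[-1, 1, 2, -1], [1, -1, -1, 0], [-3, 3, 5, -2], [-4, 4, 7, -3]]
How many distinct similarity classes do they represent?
Characteristic polynomials: χ_{M1} = x^4, χ_{M2} = x^3(x - 6), χ_{M3} = x^4.

{M1, M3}: invariant factors x, x^3.

{M2}: invariant factors x, x^2(x - 6).

Matrices are similar if and only if their invariant-factor lists agree; the partition into similarity classes is {M1, M3}, {M2}.

2 classes: {M1, M3}, {M2}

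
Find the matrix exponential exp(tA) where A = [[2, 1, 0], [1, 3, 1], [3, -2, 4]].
e^{tA} = [[(t^2 - t + 1)*e^{3*t}, t*(2 - t)*e^{3*t}/2, t^2*e^{3*t}/2], [t*(t + 1)*e^{3*t}, (2 - t^2)*e^{3*t}/2, t*(t + 2)*e^{3*t}/2], [t*(3 - t)*e^{3*t}, t*(t - 4)*e^{3*t}/2, (-t^2/2 + t + 1)*e^{3*t}]]

A has Jordan form J = [[3, 1, 0], [0, 3, 1], [0, 0, 3]] with A = PJP^{-1}, so e^{tA} = P e^{tJ} P^{-1}.

For a Jordan block J_k(λ), e^{tJ_k(λ)} = e^{λt} · (I + tN + t^2 N^2/2! + ... + t^{k-1} N^{k-1}/(k-1)!) where N is the nilpotent superdiagonal part.

Assembling the blocks and conjugating back gives the entries of e^{tA} as shown above.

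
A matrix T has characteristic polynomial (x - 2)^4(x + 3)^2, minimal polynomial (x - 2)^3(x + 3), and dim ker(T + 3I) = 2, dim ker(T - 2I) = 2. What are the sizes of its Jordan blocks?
Jordan blocks: (-3, 1), (-3, 1), (2, 3), (2, 1)

λ = -3: algebraic multiplicity 2 (exponent in χ_T), largest block size 1 (exponent in m_T), 2 blocks (geometric multiplicity). These force block sizes [1, 1].
λ = 2: algebraic multiplicity 4 (exponent in χ_T), largest block size 3 (exponent in m_T), 2 blocks (geometric multiplicity). These force block sizes [3, 1].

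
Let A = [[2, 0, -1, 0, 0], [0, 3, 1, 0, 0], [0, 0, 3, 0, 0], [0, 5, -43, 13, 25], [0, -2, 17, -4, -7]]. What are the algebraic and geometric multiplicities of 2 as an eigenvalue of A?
algebraic multiplicity 1, geometric multiplicity 1

The characteristic polynomial is (x - 3)^4(x - 2), so the factor x - 2 appears with exponent 1: the algebraic multiplicity is 1.

rank(A - 2I) = 4, so the eigenspace has dimension 5 - 4 = 1: the geometric multiplicity is 1.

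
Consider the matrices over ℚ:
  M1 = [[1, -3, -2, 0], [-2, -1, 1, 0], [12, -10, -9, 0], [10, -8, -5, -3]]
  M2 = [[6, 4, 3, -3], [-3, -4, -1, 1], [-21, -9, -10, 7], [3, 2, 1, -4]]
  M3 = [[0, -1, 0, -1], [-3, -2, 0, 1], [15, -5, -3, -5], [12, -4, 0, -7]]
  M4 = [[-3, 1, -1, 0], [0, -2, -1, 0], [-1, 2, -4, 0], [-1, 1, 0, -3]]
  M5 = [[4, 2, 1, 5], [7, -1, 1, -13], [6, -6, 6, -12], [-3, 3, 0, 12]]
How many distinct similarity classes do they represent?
3 classes: {M1, M2, M4}, {M3}, {M5}

Characteristic polynomials: χ_{M1} = (x + 3)^4, χ_{M2} = (x + 3)^4, χ_{M3} = (x + 3)^4, χ_{M4} = (x + 3)^4, χ_{M5} = (x - 6)^3(x - 3).

{M1, M2, M4}: invariant factors x + 3, (x + 3)^3.

{M3}: invariant factors x + 3, x + 3, (x + 3)^2.

{M5}: invariant factors x - 6, (x - 6)^2(x - 3).

Matrices are similar if and only if their invariant-factor lists agree; the partition into similarity classes is {M1, M2, M4}, {M3}, {M5}.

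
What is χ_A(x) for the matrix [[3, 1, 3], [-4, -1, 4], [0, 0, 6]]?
χ_A(x) = (x - 6)(x - 1)^2

xI - A = [[x - 3, -1, -3], [4, x + 1, -4], [0, 0, x - 6]].

Expanding det(xI - A) along the first row:
det(xI - A) = + (x - 3)·det([[x + 1, -4], [0, x - 6]]) - (-1)·det([[4, -4], [0, x - 6]]) + (-3)·det([[4, x + 1], [0, 0]]).

Evaluating gives χ_A(x) = x^3 - 8x^2 + 13x - 6 = (x - 6)(x - 1)^2.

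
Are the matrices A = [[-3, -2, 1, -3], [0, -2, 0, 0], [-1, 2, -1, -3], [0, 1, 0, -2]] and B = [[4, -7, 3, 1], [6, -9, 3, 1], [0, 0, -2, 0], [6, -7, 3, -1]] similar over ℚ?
No.

Both have characteristic polynomial (x + 2)^4, but the minimal polynomial of A is (x + 2)^3 while the minimal polynomial of B is (x + 2)^2. The minimal polynomial is a similarity invariant, so A and B are not similar.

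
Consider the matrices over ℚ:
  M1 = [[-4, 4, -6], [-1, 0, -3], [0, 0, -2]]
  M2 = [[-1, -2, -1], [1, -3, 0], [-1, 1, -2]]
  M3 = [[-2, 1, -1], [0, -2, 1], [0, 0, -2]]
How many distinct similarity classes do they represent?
2 classes: {M1}, {M2, M3}

Characteristic polynomials: χ_{M1} = (x + 2)^3, χ_{M2} = (x + 2)^3, χ_{M3} = (x + 2)^3.

{M1}: invariant factors x + 2, (x + 2)^2.

{M2, M3}: invariant factors (x + 2)^3.

Matrices are similar if and only if their invariant-factor lists agree; the partition into similarity classes is {M1}, {M2, M3}.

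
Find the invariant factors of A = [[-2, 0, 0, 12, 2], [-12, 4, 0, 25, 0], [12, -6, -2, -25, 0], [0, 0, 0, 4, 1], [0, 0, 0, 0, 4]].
x + 2, (x - 4)^3(x + 2)

The Jordan structure of A has elementary divisors (x + 2), (x + 2), (x - 4)^3. Arranging the block sizes at each eigenvalue in decreasing order and taking row products gives the invariant factors.

Invariant factors (smallest first, each dividing the next): x + 2, (x - 4)^3(x + 2).

Check: the last factor (x - 4)^3(x + 2) is the minimal polynomial, and the product (x - 4)^3(x + 2)^2 is the characteristic polynomial.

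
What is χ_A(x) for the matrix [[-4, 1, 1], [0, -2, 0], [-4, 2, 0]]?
χ_A(x) = (x + 2)^3

xI - A = [[x + 4, -1, -1], [0, x + 2, 0], [4, -2, x]].

Expanding det(xI - A) along the first row:
det(xI - A) = + (x + 4)·det([[x + 2, 0], [-2, x]]) - (-1)·det([[0, 0], [4, x]]) + (-1)·det([[0, x + 2], [4, -2]]).

Evaluating gives χ_A(x) = x^3 + 6x^2 + 12x + 8 = (x + 2)^3.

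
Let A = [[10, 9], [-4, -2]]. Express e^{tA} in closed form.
A has Jordan form J = [[4, 1], [0, 4]] with A = PJP^{-1}, so e^{tA} = P e^{tJ} P^{-1}.

For a Jordan block J_k(λ), e^{tJ_k(λ)} = e^{λt} · (I + tN + t^2 N^2/2! + ... + t^{k-1} N^{k-1}/(k-1)!) where N is the nilpotent superdiagonal part.

Assembling the blocks and conjugating back gives the entries of e^{tA} as shown above.

e^{tA} = [[(6*t + 1)*e^{4*t}, 9*t*e^{4*t}], [-4*t*e^{4*t}, (1 - 6*t)*e^{4*t}]]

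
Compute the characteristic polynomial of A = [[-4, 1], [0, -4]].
χ_A(x) = (x + 4)^2

xI - A = [[x + 4, -1], [0, x + 4]].

Expanding det(xI - A) along the first row:
det(xI - A) = + (x + 4)·det([[x + 4]]) - (-1)·det([[0]]).

Evaluating gives χ_A(x) = x^2 + 8x + 16 = (x + 4)^2.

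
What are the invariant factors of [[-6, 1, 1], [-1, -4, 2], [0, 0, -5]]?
(x + 5)^3

The Jordan structure of A has elementary divisors (x + 5)^3. Arranging the block sizes at each eigenvalue in decreasing order and taking row products gives the invariant factors.

Invariant factors (smallest first, each dividing the next): (x + 5)^3.

Check: the last factor (x + 5)^3 is the minimal polynomial, and the product (x + 5)^3 is the characteristic polynomial.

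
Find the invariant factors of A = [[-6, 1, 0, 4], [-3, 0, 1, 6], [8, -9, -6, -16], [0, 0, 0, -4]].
x + 4, (x + 4)^3

The Jordan structure of A has elementary divisors (x + 4)^3, (x + 4). Arranging the block sizes at each eigenvalue in decreasing order and taking row products gives the invariant factors.

Invariant factors (smallest first, each dividing the next): x + 4, (x + 4)^3.

Check: the last factor (x + 4)^3 is the minimal polynomial, and the product (x + 4)^4 is the characteristic polynomial.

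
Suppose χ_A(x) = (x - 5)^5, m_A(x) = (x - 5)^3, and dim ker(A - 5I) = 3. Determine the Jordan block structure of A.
Jordan blocks: (5, 3), (5, 1), (5, 1)

λ = 5: algebraic multiplicity 5 (exponent in χ_A), largest block size 3 (exponent in m_A), 3 blocks (geometric multiplicity). These force block sizes [3, 1, 1].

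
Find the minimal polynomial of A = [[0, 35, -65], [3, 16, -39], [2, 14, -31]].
The characteristic polynomial factors as (x + 5)^3. The minimal polynomial is ∏(x - λ)^{k_λ} where k_λ is the size of the largest Jordan block at λ.

For λ = -5: rank(A + 5I) = 1, and the largest Jordan block has size 2 (the smallest k with rank((A + 5I)^k) = rank((A + 5I)^(k+1))).

So m_A(x) = (x + 5)^2.

m_A(x) = (x + 5)^2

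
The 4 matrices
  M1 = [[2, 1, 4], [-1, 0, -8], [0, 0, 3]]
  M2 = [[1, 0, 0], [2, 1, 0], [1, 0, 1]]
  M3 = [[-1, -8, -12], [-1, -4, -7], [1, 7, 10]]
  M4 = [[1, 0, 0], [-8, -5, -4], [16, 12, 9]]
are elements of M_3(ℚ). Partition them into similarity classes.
3 classes: {M1, M3}, {M2}, {M4}

Characteristic polynomials: χ_{M1} = (x - 3)(x - 1)^2, χ_{M2} = (x - 1)^3, χ_{M3} = (x - 3)(x - 1)^2, χ_{M4} = (x - 3)(x - 1)^2.

{M1, M3}: invariant factors (x - 3)(x - 1)^2.

{M2}: invariant factors x - 1, (x - 1)^2.

{M4}: invariant factors x - 1, (x - 3)(x - 1).

Matrices are similar if and only if their invariant-factor lists agree; the partition into similarity classes is {M1, M3}, {M2}, {M4}.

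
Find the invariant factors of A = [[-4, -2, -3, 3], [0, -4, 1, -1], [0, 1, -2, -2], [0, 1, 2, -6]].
The Jordan structure of A has elementary divisors (x + 4)^3, (x + 4). Arranging the block sizes at each eigenvalue in decreasing order and taking row products gives the invariant factors.

Invariant factors (smallest first, each dividing the next): x + 4, (x + 4)^3.

Check: the last factor (x + 4)^3 is the minimal polynomial, and the product (x + 4)^4 is the characteristic polynomial.

x + 4, (x + 4)^3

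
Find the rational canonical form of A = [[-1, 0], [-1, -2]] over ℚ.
The invariant factors of A (the non-unit diagonal entries of the Smith normal form of xI - A over ℚ[x]) are (x + 1)(x + 2), each dividing the next. The characteristic polynomial is their product, (x + 1)(x + 2).

The rational canonical form is the block-diagonal matrix of companion matrices C(f_i):
R = [[0, -2], [1, -3]].

R = [[0, -2], [1, -3]]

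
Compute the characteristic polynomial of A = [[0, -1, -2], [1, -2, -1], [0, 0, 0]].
xI - A = [[x, 1, 2], [-1, x + 2, 1], [0, 0, x]].

Expanding det(xI - A) along the first row:
det(xI - A) = + (x)·det([[x + 2, 1], [0, x]]) - (1)·det([[-1, 1], [0, x]]) + (2)·det([[-1, x + 2], [0, 0]]).

Evaluating gives χ_A(x) = x^3 + 2x^2 + x = x(x + 1)^2.

χ_A(x) = x(x + 1)^2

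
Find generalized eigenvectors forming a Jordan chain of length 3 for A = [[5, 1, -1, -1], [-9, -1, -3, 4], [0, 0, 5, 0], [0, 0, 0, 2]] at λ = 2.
v_1 = [[0, 1, 0, 1]]^T, v_2 = [[0, 1, 0, 0]]^T, v_3 = [[1, -3, 0, 0]]^T

We seek v_1 ∈ ker((A - 2I)^3) \ ker((A - 2I)^2), then set v_{i+1} = (A - 2I) v_i.

One such chain is v_1 = [[0, 1, 0, 1]]^T, v_2 = [[0, 1, 0, 0]]^T, v_3 = [[1, -3, 0, 0]]^T. Check: (A - 2I) v_3 = [[0, 0, 0, 0]]^T = 0.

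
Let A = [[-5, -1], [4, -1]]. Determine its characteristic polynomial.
χ_A(x) = (x + 3)^2

xI - A = [[x + 5, 1], [-4, x + 1]].

Expanding det(xI - A) along the first row:
det(xI - A) = + (x + 5)·det([[x + 1]]) - (1)·det([[-4]]).

Evaluating gives χ_A(x) = x^2 + 6x + 9 = (x + 3)^2.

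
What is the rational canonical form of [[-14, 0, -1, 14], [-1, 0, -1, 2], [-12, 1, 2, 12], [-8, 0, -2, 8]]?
R = [[0, 0, 0, -20], [1, 0, 0, -9], [0, 1, 0, -1], [0, 0, 1, -4]]

The invariant factors of A (the non-unit diagonal entries of the Smith normal form of xI - A over ℚ[x]) are (x + 4)(x^3 + x + 5), each dividing the next. The characteristic polynomial is their product, (x + 4)(x^3 + x + 5).

The rational canonical form is the block-diagonal matrix of companion matrices C(f_i):
R = [[0, 0, 0, -20], [1, 0, 0, -9], [0, 1, 0, -1], [0, 0, 1, -4]].

Note the characteristic polynomial does not split into linear factors over ℚ, so A has no Jordan form over ℚ; the rational canonical form exists over any field.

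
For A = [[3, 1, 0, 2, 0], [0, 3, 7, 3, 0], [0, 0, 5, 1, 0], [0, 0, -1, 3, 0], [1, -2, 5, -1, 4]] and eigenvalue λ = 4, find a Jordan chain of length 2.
v_1 = [[-1, -1, 0, 1, 1]]^T, v_2 = [[2, 4, 1, -1, 0]]^T

We seek v_1 ∈ ker((A - 4I)^2) \ ker(A - 4I), then set v_{i+1} = (A - 4I) v_i.

One such chain is v_1 = [[-1, -1, 0, 1, 1]]^T, v_2 = [[2, 4, 1, -1, 0]]^T. Check: (A - 4I) v_2 = [[0, 0, 0, 0, 0]]^T = 0.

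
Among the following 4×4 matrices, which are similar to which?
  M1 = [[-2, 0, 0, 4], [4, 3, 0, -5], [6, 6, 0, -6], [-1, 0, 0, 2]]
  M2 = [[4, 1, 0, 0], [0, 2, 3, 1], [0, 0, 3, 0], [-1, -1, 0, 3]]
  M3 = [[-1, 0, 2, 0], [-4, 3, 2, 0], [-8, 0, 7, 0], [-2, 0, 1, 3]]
3 classes: {M1}, {M2}, {M3}

Characteristic polynomials: χ_{M1} = x^3(x - 3), χ_{M2} = (x - 3)^4, χ_{M3} = (x - 3)^4.

{M1}: invariant factors x, x^2(x - 3).

{M2}: invariant factors x - 3, (x - 3)^3.

{M3}: invariant factors x - 3, x - 3, (x - 3)^2.

Matrices are similar if and only if their invariant-factor lists agree; the partition into similarity classes is {M1}, {M2}, {M3}.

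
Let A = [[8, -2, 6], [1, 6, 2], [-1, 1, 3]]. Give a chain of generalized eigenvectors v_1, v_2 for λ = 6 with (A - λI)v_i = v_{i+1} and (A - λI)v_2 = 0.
We seek v_1 ∈ ker((A - 6I)^2) \ ker(A - 6I), then set v_{i+1} = (A - 6I) v_i.

One such chain is v_1 = [[9, -2, -4]]^T, v_2 = [[-2, 1, 1]]^T. Check: (A - 6I) v_2 = [[0, 0, 0]]^T = 0.

v_1 = [[9, -2, -4]]^T, v_2 = [[-2, 1, 1]]^T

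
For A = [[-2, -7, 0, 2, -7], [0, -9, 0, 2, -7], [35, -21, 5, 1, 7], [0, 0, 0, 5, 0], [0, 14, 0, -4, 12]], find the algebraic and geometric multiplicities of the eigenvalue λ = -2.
The characteristic polynomial is (x - 5)^3(x + 2)^2, so the factor x + 2 appears with exponent 2: the algebraic multiplicity is 2.

rank(A + 2I) = 3, so the eigenspace has dimension 5 - 3 = 2: the geometric multiplicity is 2.

algebraic multiplicity 2, geometric multiplicity 2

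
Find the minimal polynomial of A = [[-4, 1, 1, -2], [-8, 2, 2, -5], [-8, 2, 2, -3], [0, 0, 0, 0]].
The characteristic polynomial factors as x^4. The minimal polynomial is ∏(x - λ)^{k_λ} where k_λ is the size of the largest Jordan block at λ.

For λ = 0: rank(A) = 2, and the largest Jordan block has size 2 (the smallest k with rank(A^k) = rank(A^(k+1))).

So m_A(x) = x^2.

m_A(x) = x^2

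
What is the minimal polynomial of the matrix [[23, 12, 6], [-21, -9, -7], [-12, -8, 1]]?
m_A(x) = (x - 5)^2

The characteristic polynomial factors as (x - 5)^3. The minimal polynomial is ∏(x - λ)^{k_λ} where k_λ is the size of the largest Jordan block at λ.

For λ = 5: rank(A - 5I) = 1, and the largest Jordan block has size 2 (the smallest k with rank((A - 5I)^k) = rank((A - 5I)^(k+1))).

So m_A(x) = (x - 5)^2.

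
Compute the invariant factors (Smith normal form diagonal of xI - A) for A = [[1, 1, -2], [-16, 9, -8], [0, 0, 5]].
x - 5, (x - 5)^2

The Jordan structure of A has elementary divisors (x - 5)^2, (x - 5). Arranging the block sizes at each eigenvalue in decreasing order and taking row products gives the invariant factors.

Invariant factors (smallest first, each dividing the next): x - 5, (x - 5)^2.

Check: the last factor (x - 5)^2 is the minimal polynomial, and the product (x - 5)^3 is the characteristic polynomial.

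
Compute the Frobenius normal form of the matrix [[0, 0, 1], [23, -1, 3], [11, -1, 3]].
The invariant factors of A (the non-unit diagonal entries of the Smith normal form of xI - A over ℚ[x]) are (x - 4)(x - 1)(x + 3), each dividing the next. The characteristic polynomial is their product, (x - 4)(x - 1)(x + 3).

The rational canonical form is the block-diagonal matrix of companion matrices C(f_i):
R = [[0, 0, -12], [1, 0, 11], [0, 1, 2]].

R = [[0, 0, -12], [1, 0, 11], [0, 1, 2]]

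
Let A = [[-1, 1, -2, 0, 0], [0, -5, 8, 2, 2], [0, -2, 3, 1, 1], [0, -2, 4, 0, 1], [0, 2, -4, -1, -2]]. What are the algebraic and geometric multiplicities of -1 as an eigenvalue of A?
The characteristic polynomial is (x + 1)^5, so the factor x + 1 appears with exponent 5: the algebraic multiplicity is 5.

rank(A + I) = 2, so the eigenspace has dimension 5 - 2 = 3: the geometric multiplicity is 3.

Since 3 < 5, A is not diagonalizable.

algebraic multiplicity 5, geometric multiplicity 3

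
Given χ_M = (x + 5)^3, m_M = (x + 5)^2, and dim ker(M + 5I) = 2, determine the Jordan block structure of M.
Jordan blocks: (-5, 2), (-5, 1)

λ = -5: algebraic multiplicity 3 (exponent in χ_M), largest block size 2 (exponent in m_M), 2 blocks (geometric multiplicity). These force block sizes [2, 1].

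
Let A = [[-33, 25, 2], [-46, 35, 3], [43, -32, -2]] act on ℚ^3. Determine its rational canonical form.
The invariant factors of A (the non-unit diagonal entries of the Smith normal form of xI - A over ℚ[x]) are x^3 + x - 1, each dividing the next. The characteristic polynomial is their product, x^3 + x - 1.

The rational canonical form is the block-diagonal matrix of companion matrices C(f_i):
R = [[0, 0, 1], [1, 0, -1], [0, 1, 0]].

Note the characteristic polynomial does not split into linear factors over ℚ, so A has no Jordan form over ℚ; the rational canonical form exists over any field.

R = [[0, 0, 1], [1, 0, -1], [0, 1, 0]]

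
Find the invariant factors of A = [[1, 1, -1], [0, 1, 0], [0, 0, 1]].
x - 1, (x - 1)^2

The Jordan structure of A has elementary divisors (x - 1)^2, (x - 1). Arranging the block sizes at each eigenvalue in decreasing order and taking row products gives the invariant factors.

Invariant factors (smallest first, each dividing the next): x - 1, (x - 1)^2.

Check: the last factor (x - 1)^2 is the minimal polynomial, and the product (x - 1)^3 is the characteristic polynomial.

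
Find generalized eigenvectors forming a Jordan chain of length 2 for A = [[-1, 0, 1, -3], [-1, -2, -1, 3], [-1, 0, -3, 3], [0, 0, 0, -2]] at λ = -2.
We seek v_1 ∈ ker((A + 2I)^2) \ ker(A + 2I), then set v_{i+1} = (A + 2I) v_i.

One such chain is v_1 = [[0, 1, 1, 0]]^T, v_2 = [[1, -1, -1, 0]]^T. Check: (A + 2I) v_2 = [[0, 0, 0, 0]]^T = 0.

v_1 = [[0, 1, 1, 0]]^T, v_2 = [[1, -1, -1, 0]]^T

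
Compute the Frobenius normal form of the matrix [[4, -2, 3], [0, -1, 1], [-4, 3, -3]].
R = [[0, 0, -4], [1, 0, 4], [0, 1, 0]]

The invariant factors of A (the non-unit diagonal entries of the Smith normal form of xI - A over ℚ[x]) are x^3 - 4x + 4, each dividing the next. The characteristic polynomial is their product, x^3 - 4x + 4.

The rational canonical form is the block-diagonal matrix of companion matrices C(f_i):
R = [[0, 0, -4], [1, 0, 4], [0, 1, 0]].

Note the characteristic polynomial does not split into linear factors over ℚ, so A has no Jordan form over ℚ; the rational canonical form exists over any field.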